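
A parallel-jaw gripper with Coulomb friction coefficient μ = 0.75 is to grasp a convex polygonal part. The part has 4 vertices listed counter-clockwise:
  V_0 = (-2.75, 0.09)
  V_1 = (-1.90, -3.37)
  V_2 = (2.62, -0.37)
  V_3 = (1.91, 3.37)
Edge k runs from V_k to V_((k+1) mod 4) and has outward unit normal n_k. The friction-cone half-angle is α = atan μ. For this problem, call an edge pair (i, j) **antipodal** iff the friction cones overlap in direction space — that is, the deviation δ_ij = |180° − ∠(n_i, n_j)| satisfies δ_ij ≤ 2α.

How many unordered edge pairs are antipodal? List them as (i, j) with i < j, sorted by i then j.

count = 4; pairs: (0,1), (0,2), (1,3), (2,3)

α = atan 0.75 = 36.87°;  2α = 73.74°
n_0 = (-0.9711, -0.2386)
n_1 = (+0.5530, -0.8332)
n_2 = (+0.9825, +0.1865)
n_3 = (-0.5756, +0.8177)
  (0,1): δ = 70.23°  ✓
  (0,2): δ = 3.05°  ✓
  (0,3): δ = 111.34°  ·
  (1,2): δ = 112.82°  ·
  (1,3): δ = 1.57°  ✓
  (2,3): δ = 65.61°  ✓
antipodal pairs: 4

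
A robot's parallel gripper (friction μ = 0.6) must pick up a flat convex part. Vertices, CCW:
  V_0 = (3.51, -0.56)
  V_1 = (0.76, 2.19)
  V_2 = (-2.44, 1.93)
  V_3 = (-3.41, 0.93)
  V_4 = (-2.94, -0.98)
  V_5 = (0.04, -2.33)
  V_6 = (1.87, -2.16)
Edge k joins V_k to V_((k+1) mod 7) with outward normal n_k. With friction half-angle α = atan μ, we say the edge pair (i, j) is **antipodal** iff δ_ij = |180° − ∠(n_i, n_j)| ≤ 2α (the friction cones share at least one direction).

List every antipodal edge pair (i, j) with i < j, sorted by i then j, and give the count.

count = 9; pairs: (0,3), (0,4), (0,5), (1,4), (1,5), (1,6), (2,5), (2,6), (3,6)

α = atan 0.6 = 30.96°;  2α = 61.93°
n_0 = (+0.7071, +0.7071)
n_1 = (-0.0810, +0.9967)
n_2 = (-0.7178, +0.6963)
n_3 = (-0.9710, -0.2389)
n_4 = (-0.4127, -0.9109)
n_5 = (+0.0925, -0.9957)
n_6 = (+0.6983, -0.7158)
  (0,1): δ = 130.35°  ·
  (0,2): δ = 89.13°  ·
  (0,3): δ = 31.18°  ✓
  (0,4): δ = 20.63°  ✓
  (0,5): δ = 50.31°  ✓
  (0,6): δ = 89.29°  ·
  (1,2): δ = 138.77°  ·
  (1,3): δ = 80.82°  ·
  (1,4): δ = 29.02°  ✓
  (1,5): δ = 0.66°  ✓
  (1,6): δ = 39.65°  ✓
  (2,3): δ = 122.05°  ·
  (2,4): δ = 70.24°  ·
  (2,5): δ = 40.57°  ✓
  (2,6): δ = 1.58°  ✓
  (3,4): δ = 128.20°  ·
  (3,5): δ = 98.52°  ·
  (3,6): δ = 59.53°  ✓
  (4,5): δ = 150.32°  ·
  (4,6): δ = 111.34°  ·
  (5,6): δ = 141.01°  ·
antipodal pairs: 9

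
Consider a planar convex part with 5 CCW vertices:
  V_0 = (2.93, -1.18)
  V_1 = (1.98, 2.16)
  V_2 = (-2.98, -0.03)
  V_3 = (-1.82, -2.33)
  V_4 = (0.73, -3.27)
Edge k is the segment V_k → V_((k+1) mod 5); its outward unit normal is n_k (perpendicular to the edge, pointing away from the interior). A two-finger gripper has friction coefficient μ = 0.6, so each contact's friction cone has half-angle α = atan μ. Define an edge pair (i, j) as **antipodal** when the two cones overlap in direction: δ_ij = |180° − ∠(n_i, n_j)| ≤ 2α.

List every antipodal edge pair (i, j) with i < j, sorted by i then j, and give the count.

α = atan 0.6 = 30.96°;  2α = 61.93°
n_0 = (+0.9618, +0.2736)
n_1 = (-0.4039, +0.9148)
n_2 = (-0.8929, -0.4503)
n_3 = (-0.3459, -0.9383)
n_4 = (+0.6887, -0.7250)
  (0,1): δ = 82.05°  ·
  (0,2): δ = 10.89°  ✓
  (0,3): δ = 53.89°  ✓
  (0,4): δ = 117.65°  ·
  (1,2): δ = 87.06°  ·
  (1,3): δ = 44.06°  ✓
  (1,4): δ = 19.71°  ✓
  (2,3): δ = 137.00°  ·
  (2,4): δ = 73.23°  ·
  (3,4): δ = 116.23°  ·
antipodal pairs: 4

count = 4; pairs: (0,2), (0,3), (1,3), (1,4)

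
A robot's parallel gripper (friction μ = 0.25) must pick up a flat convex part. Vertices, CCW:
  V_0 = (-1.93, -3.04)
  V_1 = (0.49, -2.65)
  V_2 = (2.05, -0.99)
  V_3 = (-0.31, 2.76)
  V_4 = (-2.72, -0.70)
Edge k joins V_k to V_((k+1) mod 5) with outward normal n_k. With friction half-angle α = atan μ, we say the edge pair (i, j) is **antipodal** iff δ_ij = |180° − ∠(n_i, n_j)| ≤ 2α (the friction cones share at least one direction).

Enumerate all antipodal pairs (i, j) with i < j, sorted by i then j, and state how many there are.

count = 2; pairs: (1,3), (2,4)

α = atan 0.25 = 14.04°;  2α = 28.07°
n_0 = (+0.1591, -0.9873)
n_1 = (+0.7287, -0.6848)
n_2 = (+0.8463, +0.5326)
n_3 = (-0.8206, +0.5716)
n_4 = (-0.9475, -0.3199)
  (0,1): δ = 142.38°  ·
  (0,2): δ = 66.97°  ·
  (0,3): δ = 45.99°  ·
  (0,4): δ = 99.50°  ·
  (1,2): δ = 104.60°  ·
  (1,3): δ = 8.36°  ✓
  (1,4): δ = 61.88°  ·
  (2,3): δ = 67.04°  ·
  (2,4): δ = 13.53°  ✓
  (3,4): δ = 126.49°  ·
antipodal pairs: 2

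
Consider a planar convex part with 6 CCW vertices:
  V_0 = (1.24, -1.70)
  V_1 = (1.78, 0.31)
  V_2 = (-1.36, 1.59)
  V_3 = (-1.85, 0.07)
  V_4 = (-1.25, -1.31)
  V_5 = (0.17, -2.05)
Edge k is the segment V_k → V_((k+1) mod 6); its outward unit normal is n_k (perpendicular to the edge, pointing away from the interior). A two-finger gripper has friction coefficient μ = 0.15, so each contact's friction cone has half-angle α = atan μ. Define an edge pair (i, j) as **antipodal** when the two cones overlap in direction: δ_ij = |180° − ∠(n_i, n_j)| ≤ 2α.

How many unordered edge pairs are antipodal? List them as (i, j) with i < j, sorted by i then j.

α = atan 0.15 = 8.53°;  2α = 17.06°
n_0 = (+0.9658, -0.2595)
n_1 = (+0.3775, +0.9260)
n_2 = (-0.9518, +0.3068)
n_3 = (-0.9171, -0.3987)
n_4 = (-0.4621, -0.8868)
n_5 = (+0.3109, -0.9504)
  (0,1): δ = 97.14°  ·
  (0,2): δ = 2.83°  ✓
  (0,3): δ = 38.54°  ·
  (0,4): δ = 77.51°  ·
  (0,5): δ = 123.15°  ·
  (1,2): δ = 85.69°  ·
  (1,3): δ = 44.32°  ·
  (1,4): δ = 5.35°  ✓
  (1,5): δ = 40.29°  ·
  (2,3): δ = 138.63°  ·
  (2,4): δ = 99.66°  ·
  (2,5): δ = 54.02°  ·
  (3,4): δ = 141.02°  ·
  (3,5): δ = 95.39°  ·
  (4,5): δ = 134.36°  ·
antipodal pairs: 2

count = 2; pairs: (0,2), (1,4)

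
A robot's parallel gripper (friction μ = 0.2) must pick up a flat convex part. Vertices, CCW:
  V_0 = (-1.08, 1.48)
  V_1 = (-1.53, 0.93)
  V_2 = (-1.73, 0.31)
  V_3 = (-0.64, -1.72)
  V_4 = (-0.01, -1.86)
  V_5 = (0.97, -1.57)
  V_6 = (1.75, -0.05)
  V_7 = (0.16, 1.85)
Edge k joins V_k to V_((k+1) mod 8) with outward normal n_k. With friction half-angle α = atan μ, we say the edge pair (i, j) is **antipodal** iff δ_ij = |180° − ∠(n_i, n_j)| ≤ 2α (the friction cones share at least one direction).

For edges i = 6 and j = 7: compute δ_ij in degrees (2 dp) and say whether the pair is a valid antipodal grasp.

α = atan 0.2 = 11.31°;  2α = 22.62°
edge 6: e_6 = (-1.59, +1.90);  n_6 = (+0.7669, +0.6418)
edge 7: e_7 = (-1.24, -0.37);  n_7 = (-0.2859, +0.9583)
∠(n_6, n_7) = 66.69°
δ = |180° − 66.69°| = 113.31°
113.31° > 2α = 22.62°  →  invalid

δ = 113.31°, invalid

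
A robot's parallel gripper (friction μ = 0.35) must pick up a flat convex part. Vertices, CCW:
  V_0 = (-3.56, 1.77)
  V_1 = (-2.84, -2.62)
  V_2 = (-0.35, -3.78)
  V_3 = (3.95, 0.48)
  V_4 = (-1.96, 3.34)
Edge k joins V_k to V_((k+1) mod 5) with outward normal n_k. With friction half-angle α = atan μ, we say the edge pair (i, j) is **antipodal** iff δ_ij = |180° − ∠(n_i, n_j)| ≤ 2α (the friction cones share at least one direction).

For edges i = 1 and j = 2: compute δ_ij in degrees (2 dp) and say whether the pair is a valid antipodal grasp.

α = atan 0.35 = 19.29°;  2α = 38.58°
edge 1: e_1 = (+2.49, -1.16);  n_1 = (-0.4223, -0.9065)
edge 2: e_2 = (+4.30, +4.26);  n_2 = (+0.7038, -0.7104)
∠(n_1, n_2) = 69.71°
δ = |180° − 69.71°| = 110.29°
110.29° > 2α = 38.58°  →  invalid

δ = 110.29°, invalid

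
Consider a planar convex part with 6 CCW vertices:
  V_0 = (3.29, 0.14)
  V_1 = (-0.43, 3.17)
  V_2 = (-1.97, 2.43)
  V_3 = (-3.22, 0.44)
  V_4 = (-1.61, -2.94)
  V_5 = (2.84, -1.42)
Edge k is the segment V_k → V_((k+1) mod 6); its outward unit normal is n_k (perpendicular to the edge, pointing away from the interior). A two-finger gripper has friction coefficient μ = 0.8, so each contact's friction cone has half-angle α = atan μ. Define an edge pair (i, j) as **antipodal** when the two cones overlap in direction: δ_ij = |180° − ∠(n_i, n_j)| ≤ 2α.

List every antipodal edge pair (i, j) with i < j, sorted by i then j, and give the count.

count = 7; pairs: (0,3), (0,4), (1,4), (1,5), (2,4), (2,5), (3,5)

α = atan 0.8 = 38.66°;  2α = 77.32°
n_0 = (+0.6315, +0.7753)
n_1 = (-0.4331, +0.9013)
n_2 = (-0.8468, +0.5319)
n_3 = (-0.9028, -0.4300)
n_4 = (+0.3232, -0.9463)
n_5 = (+0.9608, -0.2772)
  (0,1): δ = 115.17°  ·
  (0,2): δ = 82.97°  ·
  (0,3): δ = 25.37°  ✓
  (0,4): δ = 58.02°  ✓
  (0,5): δ = 113.07°  ·
  (1,2): δ = 147.80°  ·
  (1,3): δ = 90.20°  ·
  (1,4): δ = 6.81°  ✓
  (1,5): δ = 48.24°  ✓
  (2,3): δ = 122.40°  ·
  (2,4): δ = 39.01°  ✓
  (2,5): δ = 16.04°  ✓
  (3,4): δ = 96.61°  ·
  (3,5): δ = 41.56°  ✓
  (4,5): δ = 124.95°  ·
antipodal pairs: 7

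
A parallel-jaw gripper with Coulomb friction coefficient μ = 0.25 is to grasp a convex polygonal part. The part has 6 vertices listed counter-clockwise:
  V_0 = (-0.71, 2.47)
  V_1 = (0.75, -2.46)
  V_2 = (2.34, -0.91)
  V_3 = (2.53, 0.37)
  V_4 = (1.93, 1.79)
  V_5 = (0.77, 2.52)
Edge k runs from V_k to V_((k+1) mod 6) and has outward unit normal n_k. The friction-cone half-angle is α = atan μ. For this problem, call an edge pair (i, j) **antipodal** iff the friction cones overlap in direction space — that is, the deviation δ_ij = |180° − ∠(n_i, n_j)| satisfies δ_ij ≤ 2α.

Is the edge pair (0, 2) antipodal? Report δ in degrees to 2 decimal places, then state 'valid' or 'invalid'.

δ = 24.94°, valid

α = atan 0.25 = 14.04°;  2α = 28.07°
edge 0: e_0 = (+1.46, -4.93);  n_0 = (-0.9588, -0.2840)
edge 2: e_2 = (+0.19, +1.28);  n_2 = (+0.9892, -0.1468)
∠(n_0, n_2) = 155.06°
δ = |180° − 155.06°| = 24.94°
24.94° ≤ 2α = 28.07°  →  valid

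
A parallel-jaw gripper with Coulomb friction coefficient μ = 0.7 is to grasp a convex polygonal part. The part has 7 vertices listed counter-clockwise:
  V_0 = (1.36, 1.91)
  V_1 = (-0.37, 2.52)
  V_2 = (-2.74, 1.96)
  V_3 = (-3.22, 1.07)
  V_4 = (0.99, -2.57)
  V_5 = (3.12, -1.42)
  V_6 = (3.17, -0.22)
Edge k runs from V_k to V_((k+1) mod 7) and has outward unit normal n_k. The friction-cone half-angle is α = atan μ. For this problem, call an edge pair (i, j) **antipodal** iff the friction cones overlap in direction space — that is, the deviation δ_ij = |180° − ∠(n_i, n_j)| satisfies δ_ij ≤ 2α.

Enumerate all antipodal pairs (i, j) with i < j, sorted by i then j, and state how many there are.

count = 9; pairs: (0,3), (0,4), (1,3), (1,4), (2,4), (2,5), (2,6), (3,5), (3,6)

α = atan 0.7 = 34.99°;  2α = 69.98°
n_0 = (+0.3325, +0.9431)
n_1 = (-0.2300, +0.9732)
n_2 = (-0.8802, +0.4747)
n_3 = (-0.6540, -0.7565)
n_4 = (+0.4751, -0.8799)
n_5 = (+0.9991, -0.0416)
n_6 = (+0.7620, +0.6475)
  (0,1): δ = 147.28°  ·
  (0,2): δ = 98.92°  ·
  (0,3): δ = 21.42°  ✓
  (0,4): δ = 47.79°  ✓
  (0,5): δ = 107.04°  ·
  (0,6): δ = 149.78°  ·
  (1,2): δ = 131.63°  ·
  (1,3): δ = 54.14°  ✓
  (1,4): δ = 15.07°  ✓
  (1,5): δ = 74.32°  ·
  (1,6): δ = 117.06°  ·
  (2,3): δ = 102.51°  ·
  (2,4): δ = 33.30°  ✓
  (2,5): δ = 25.95°  ✓
  (2,6): δ = 68.70°  ✓
  (3,4): δ = 110.79°  ·
  (3,5): δ = 51.54°  ✓
  (3,6): δ = 8.80°  ✓
  (4,5): δ = 120.75°  ·
  (4,6): δ = 78.01°  ·
  (5,6): δ = 137.26°  ·
antipodal pairs: 9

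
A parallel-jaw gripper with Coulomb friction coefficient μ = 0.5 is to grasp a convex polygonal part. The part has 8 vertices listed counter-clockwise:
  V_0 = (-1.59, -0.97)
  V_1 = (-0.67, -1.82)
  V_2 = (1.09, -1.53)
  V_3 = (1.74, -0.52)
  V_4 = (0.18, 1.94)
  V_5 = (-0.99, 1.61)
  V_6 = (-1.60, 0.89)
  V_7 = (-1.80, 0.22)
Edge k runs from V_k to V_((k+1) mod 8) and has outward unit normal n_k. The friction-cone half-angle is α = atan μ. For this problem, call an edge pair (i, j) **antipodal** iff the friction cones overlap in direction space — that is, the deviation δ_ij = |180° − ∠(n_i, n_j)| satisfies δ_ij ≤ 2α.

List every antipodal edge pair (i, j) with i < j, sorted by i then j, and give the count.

count = 9; pairs: (0,3), (1,4), (1,5), (2,4), (2,5), (2,6), (2,7), (3,6), (3,7)

α = atan 0.5 = 26.57°;  2α = 53.13°
n_0 = (-0.6786, -0.7345)
n_1 = (+0.1626, -0.9867)
n_2 = (+0.8409, -0.5412)
n_3 = (+0.8445, +0.5355)
n_4 = (-0.2715, +0.9624)
n_5 = (-0.7630, +0.6464)
n_6 = (-0.9582, +0.2860)
n_7 = (-0.9848, -0.1738)
  (0,1): δ = 127.91°  ·
  (0,2): δ = 80.03°  ·
  (0,3): δ = 14.88°  ✓
  (0,4): δ = 58.49°  ·
  (0,5): δ = 92.46°  ·
  (0,6): δ = 116.11°  ·
  (0,7): δ = 142.74°  ·
  (1,2): δ = 132.12°  ·
  (1,3): δ = 66.98°  ·
  (1,4): δ = 6.39°  ✓
  (1,5): δ = 40.37°  ✓
  (1,6): δ = 64.02°  ·
  (1,7): δ = 90.65°  ·
  (2,3): δ = 114.86°  ·
  (2,4): δ = 41.48°  ✓
  (2,5): δ = 7.51°  ✓
  (2,6): δ = 16.14°  ✓
  (2,7): δ = 42.77°  ✓
  (3,4): δ = 106.63°  ·
  (3,5): δ = 72.65°  ·
  (3,6): δ = 49.00°  ✓
  (3,7): δ = 22.37°  ✓
  (4,5): δ = 146.02°  ·
  (4,6): δ = 122.37°  ·
  (4,7): δ = 95.74°  ·
  (5,6): δ = 156.35°  ·
  (5,7): δ = 129.72°  ·
  (6,7): δ = 153.37°  ·
antipodal pairs: 9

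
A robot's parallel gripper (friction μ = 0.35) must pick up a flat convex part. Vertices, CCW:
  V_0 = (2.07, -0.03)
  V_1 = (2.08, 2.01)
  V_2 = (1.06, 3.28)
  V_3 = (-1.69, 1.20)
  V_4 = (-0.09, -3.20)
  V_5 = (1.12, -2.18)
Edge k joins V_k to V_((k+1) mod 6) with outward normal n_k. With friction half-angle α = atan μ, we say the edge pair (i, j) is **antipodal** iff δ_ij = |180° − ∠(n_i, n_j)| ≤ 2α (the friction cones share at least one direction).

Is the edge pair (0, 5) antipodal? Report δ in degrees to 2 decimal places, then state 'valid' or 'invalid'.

δ = 156.44°, invalid

α = atan 0.35 = 19.29°;  2α = 38.58°
edge 0: e_0 = (+0.01, +2.04);  n_0 = (+1.0000, -0.0049)
edge 5: e_5 = (+0.95, +2.15);  n_5 = (+0.9147, -0.4042)
∠(n_0, n_5) = 23.56°
δ = |180° − 23.56°| = 156.44°
156.44° > 2α = 38.58°  →  invalid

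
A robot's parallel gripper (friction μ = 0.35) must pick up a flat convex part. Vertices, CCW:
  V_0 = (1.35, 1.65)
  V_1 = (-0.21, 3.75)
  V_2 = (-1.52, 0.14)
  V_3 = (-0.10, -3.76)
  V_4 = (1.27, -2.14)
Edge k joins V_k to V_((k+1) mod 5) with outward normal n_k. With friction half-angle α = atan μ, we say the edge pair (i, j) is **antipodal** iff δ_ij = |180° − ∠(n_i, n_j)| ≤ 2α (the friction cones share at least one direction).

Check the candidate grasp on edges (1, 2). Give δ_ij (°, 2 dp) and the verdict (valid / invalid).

δ = 140.05°, invalid

α = atan 0.35 = 19.29°;  2α = 38.58°
edge 1: e_1 = (-1.31, -3.61);  n_1 = (-0.9400, +0.3411)
edge 2: e_2 = (+1.42, -3.90);  n_2 = (-0.9397, -0.3421)
∠(n_1, n_2) = 39.95°
δ = |180° − 39.95°| = 140.05°
140.05° > 2α = 38.58°  →  invalid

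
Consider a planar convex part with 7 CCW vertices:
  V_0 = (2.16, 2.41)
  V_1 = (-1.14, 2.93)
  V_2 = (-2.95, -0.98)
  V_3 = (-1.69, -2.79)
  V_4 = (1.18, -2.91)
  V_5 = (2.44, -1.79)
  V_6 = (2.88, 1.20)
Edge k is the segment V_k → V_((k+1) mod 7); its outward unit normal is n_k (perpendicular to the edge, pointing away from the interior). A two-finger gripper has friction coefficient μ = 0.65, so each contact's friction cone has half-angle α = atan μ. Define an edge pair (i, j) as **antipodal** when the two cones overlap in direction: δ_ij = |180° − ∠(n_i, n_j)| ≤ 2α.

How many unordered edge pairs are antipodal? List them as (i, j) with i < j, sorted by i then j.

α = atan 0.65 = 33.02°;  2α = 66.05°
n_0 = (+0.1557, +0.9878)
n_1 = (-0.9075, +0.4201)
n_2 = (-0.8207, -0.5713)
n_3 = (-0.0418, -0.9991)
n_4 = (+0.6644, -0.7474)
n_5 = (+0.9893, -0.1456)
n_6 = (+0.8594, +0.5114)
  (0,1): δ = 105.89°  ·
  (0,2): δ = 46.20°  ✓
  (0,3): δ = 6.56°  ✓
  (0,4): δ = 50.59°  ✓
  (0,5): δ = 90.58°  ·
  (0,6): δ = 129.71°  ·
  (1,2): δ = 120.32°  ·
  (1,3): δ = 67.55°  ·
  (1,4): δ = 23.53°  ✓
  (1,5): δ = 16.47°  ✓
  (1,6): δ = 55.59°  ✓
  (2,3): δ = 127.24°  ·
  (2,4): δ = 83.21°  ·
  (2,5): δ = 43.21°  ✓
  (2,6): δ = 4.09°  ✓
  (3,4): δ = 135.97°  ·
  (3,5): δ = 95.98°  ·
  (3,6): δ = 56.85°  ✓
  (4,5): δ = 140.00°  ·
  (4,6): δ = 100.88°  ·
  (5,6): δ = 140.87°  ·
antipodal pairs: 9

count = 9; pairs: (0,2), (0,3), (0,4), (1,4), (1,5), (1,6), (2,5), (2,6), (3,6)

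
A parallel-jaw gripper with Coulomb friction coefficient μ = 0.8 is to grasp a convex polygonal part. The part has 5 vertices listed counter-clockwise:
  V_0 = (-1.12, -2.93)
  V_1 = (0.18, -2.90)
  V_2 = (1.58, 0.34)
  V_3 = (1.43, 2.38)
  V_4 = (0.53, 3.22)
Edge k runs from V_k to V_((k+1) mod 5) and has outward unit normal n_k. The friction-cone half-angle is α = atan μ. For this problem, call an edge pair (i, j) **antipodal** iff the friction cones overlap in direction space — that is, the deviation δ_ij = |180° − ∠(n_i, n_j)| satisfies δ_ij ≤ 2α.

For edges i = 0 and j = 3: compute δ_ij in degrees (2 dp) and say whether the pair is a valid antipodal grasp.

δ = 44.35°, valid

α = atan 0.8 = 38.66°;  2α = 77.32°
edge 0: e_0 = (+1.30, +0.03);  n_0 = (+0.0231, -0.9997)
edge 3: e_3 = (-0.90, +0.84);  n_3 = (+0.6823, +0.7311)
∠(n_0, n_3) = 135.65°
δ = |180° − 135.65°| = 44.35°
44.35° ≤ 2α = 77.32°  →  valid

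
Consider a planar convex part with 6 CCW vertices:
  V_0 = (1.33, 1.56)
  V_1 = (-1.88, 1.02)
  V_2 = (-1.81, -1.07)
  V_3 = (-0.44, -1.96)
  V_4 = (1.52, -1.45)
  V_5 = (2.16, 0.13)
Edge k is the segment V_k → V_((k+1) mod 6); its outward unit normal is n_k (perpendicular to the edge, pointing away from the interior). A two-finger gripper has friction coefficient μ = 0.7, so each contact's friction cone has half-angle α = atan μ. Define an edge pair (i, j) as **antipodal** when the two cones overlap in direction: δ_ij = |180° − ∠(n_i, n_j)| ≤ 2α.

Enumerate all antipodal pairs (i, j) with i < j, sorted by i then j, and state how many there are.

α = atan 0.7 = 34.99°;  2α = 69.98°
n_0 = (-0.1659, +0.9861)
n_1 = (-0.9994, -0.0335)
n_2 = (-0.5448, -0.8386)
n_3 = (+0.2518, -0.9678)
n_4 = (+0.9268, -0.3754)
n_5 = (+0.8649, +0.5020)
  (0,1): δ = 97.63°  ·
  (0,2): δ = 42.56°  ✓
  (0,3): δ = 5.04°  ✓
  (0,4): δ = 58.40°  ✓
  (0,5): δ = 110.58°  ·
  (1,2): δ = 124.93°  ·
  (1,3): δ = 77.33°  ·
  (1,4): δ = 23.97°  ✓
  (1,5): δ = 28.21°  ✓
  (2,3): δ = 132.41°  ·
  (2,4): δ = 79.04°  ·
  (2,5): δ = 26.86°  ✓
  (3,4): δ = 126.64°  ·
  (3,5): δ = 74.45°  ·
  (4,5): δ = 127.82°  ·
antipodal pairs: 6

count = 6; pairs: (0,2), (0,3), (0,4), (1,4), (1,5), (2,5)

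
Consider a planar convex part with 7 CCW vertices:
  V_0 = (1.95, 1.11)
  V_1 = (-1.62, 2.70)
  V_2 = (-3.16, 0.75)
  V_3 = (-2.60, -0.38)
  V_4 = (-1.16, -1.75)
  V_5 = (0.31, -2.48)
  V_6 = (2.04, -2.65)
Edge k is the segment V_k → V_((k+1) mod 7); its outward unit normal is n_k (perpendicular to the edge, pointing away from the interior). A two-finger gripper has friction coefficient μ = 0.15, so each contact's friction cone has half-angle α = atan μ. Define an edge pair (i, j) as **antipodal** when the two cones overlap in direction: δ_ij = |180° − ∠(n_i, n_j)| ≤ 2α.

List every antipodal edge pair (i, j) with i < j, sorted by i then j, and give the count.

α = atan 0.15 = 8.53°;  2α = 17.06°
n_0 = (+0.4069, +0.9135)
n_1 = (-0.7848, +0.6198)
n_2 = (-0.8960, -0.4440)
n_3 = (-0.6893, -0.7245)
n_4 = (-0.4448, -0.8956)
n_5 = (-0.0978, -0.9952)
n_6 = (+0.9997, +0.0239)
  (0,1): δ = 104.29°  ·
  (0,2): δ = 39.63°  ·
  (0,3): δ = 19.57°  ·
  (0,4): δ = 2.40°  ✓
  (0,5): δ = 18.39°  ·
  (0,6): δ = 115.38°  ·
  (1,2): δ = 115.34°  ·
  (1,3): δ = 95.27°  ·
  (1,4): δ = 78.11°  ·
  (1,5): δ = 57.31°  ·
  (1,6): δ = 39.67°  ·
  (2,3): δ = 159.93°  ·
  (2,4): δ = 142.77°  ·
  (2,5): δ = 121.97°  ·
  (2,6): δ = 24.99°  ·
  (3,4): δ = 162.84°  ·
  (3,5): δ = 142.04°  ·
  (3,6): δ = 45.06°  ·
  (4,5): δ = 159.20°  ·
  (4,6): δ = 62.22°  ·
  (5,6): δ = 83.02°  ·
antipodal pairs: 1

count = 1; pairs: (0,4)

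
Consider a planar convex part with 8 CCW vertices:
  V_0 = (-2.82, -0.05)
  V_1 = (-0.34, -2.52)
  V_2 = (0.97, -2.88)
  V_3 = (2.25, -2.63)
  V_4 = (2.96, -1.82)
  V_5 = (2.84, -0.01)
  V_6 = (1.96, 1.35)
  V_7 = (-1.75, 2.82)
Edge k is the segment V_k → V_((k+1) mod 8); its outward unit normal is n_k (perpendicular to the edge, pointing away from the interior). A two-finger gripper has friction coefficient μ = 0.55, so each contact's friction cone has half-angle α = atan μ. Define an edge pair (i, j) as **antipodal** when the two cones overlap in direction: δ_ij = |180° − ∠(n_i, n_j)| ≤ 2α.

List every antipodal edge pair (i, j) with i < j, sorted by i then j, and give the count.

count = 9; pairs: (0,4), (0,5), (0,6), (1,5), (1,6), (2,6), (3,7), (4,7), (5,7)

α = atan 0.55 = 28.81°;  2α = 57.62°
n_0 = (-0.7057, -0.7085)
n_1 = (-0.2650, -0.9643)
n_2 = (+0.1917, -0.9815)
n_3 = (+0.7520, -0.6592)
n_4 = (+0.9978, +0.0662)
n_5 = (+0.8396, +0.5433)
n_6 = (+0.3684, +0.9297)
n_7 = (-0.9370, +0.3493)
  (0,1): δ = 150.48°  ·
  (0,2): δ = 124.06°  ·
  (0,3): δ = 86.35°  ·
  (0,4): δ = 41.32°  ✓
  (0,5): δ = 12.21°  ✓
  (0,6): δ = 23.27°  ✓
  (0,7): δ = 114.44°  ·
  (1,2): δ = 153.58°  ·
  (1,3): δ = 115.87°  ·
  (1,4): δ = 70.84°  ·
  (1,5): δ = 41.73°  ✓
  (1,6): δ = 6.25°  ✓
  (1,7): δ = 84.92°  ·
  (2,3): δ = 142.29°  ·
  (2,4): δ = 97.26°  ·
  (2,5): δ = 68.15°  ·
  (2,6): δ = 32.67°  ✓
  (2,7): δ = 58.50°  ·
  (3,4): δ = 134.97°  ·
  (3,5): δ = 105.86°  ·
  (3,6): δ = 70.38°  ·
  (3,7): δ = 20.79°  ✓
  (4,5): δ = 150.89°  ·
  (4,6): δ = 115.41°  ·
  (4,7): δ = 24.24°  ✓
  (5,6): δ = 144.52°  ·
  (5,7): δ = 53.35°  ✓
  (6,7): δ = 88.83°  ·
antipodal pairs: 9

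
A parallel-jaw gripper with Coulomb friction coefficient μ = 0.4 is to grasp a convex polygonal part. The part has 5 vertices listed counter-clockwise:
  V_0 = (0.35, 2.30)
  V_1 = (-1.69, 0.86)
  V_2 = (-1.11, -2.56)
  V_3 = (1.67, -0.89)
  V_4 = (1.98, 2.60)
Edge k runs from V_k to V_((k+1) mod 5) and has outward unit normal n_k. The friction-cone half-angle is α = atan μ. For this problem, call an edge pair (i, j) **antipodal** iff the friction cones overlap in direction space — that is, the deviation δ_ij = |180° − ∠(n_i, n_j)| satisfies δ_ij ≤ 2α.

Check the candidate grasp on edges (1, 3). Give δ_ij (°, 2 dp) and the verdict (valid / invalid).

α = atan 0.4 = 21.80°;  2α = 43.60°
edge 1: e_1 = (+0.58, -3.42);  n_1 = (-0.9859, -0.1672)
edge 3: e_3 = (+0.31, +3.49);  n_3 = (+0.9961, -0.0885)
∠(n_1, n_3) = 165.30°
δ = |180° − 165.30°| = 14.70°
14.70° ≤ 2α = 43.60°  →  valid

δ = 14.70°, valid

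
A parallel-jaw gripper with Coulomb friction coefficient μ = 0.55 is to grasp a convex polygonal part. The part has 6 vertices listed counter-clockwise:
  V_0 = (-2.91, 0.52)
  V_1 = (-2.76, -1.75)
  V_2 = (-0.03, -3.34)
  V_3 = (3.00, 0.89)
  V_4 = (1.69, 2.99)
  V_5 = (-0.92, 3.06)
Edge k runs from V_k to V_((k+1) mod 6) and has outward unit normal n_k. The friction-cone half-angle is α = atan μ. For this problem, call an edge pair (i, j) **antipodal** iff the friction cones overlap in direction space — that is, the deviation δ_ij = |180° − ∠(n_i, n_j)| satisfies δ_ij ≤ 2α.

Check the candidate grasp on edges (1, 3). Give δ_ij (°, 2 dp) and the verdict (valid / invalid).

α = atan 0.55 = 28.81°;  2α = 57.62°
edge 1: e_1 = (+2.73, -1.59);  n_1 = (-0.5033, -0.8641)
edge 3: e_3 = (-1.31, +2.10);  n_3 = (+0.8485, +0.5293)
∠(n_1, n_3) = 152.17°
δ = |180° − 152.17°| = 27.83°
27.83° ≤ 2α = 57.62°  →  valid

δ = 27.83°, valid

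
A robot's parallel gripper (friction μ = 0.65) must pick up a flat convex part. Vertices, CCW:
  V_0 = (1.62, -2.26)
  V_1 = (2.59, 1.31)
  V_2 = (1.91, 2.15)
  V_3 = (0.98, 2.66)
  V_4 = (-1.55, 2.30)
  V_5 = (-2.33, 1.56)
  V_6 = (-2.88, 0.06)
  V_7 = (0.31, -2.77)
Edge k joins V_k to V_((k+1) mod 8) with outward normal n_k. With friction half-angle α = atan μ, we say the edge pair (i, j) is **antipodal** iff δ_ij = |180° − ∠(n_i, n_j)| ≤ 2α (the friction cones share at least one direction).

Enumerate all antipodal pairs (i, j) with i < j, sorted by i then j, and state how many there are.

count = 11; pairs: (0,4), (0,5), (0,6), (1,5), (1,6), (2,6), (2,7), (3,6), (3,7), (4,7), (5,7)

α = atan 0.65 = 33.02°;  2α = 66.05°
n_0 = (+0.9650, -0.2622)
n_1 = (+0.7772, +0.6292)
n_2 = (+0.4808, +0.8768)
n_3 = (-0.1409, +0.9900)
n_4 = (-0.6883, +0.7255)
n_5 = (-0.9389, +0.3443)
n_6 = (-0.6636, -0.7481)
n_7 = (+0.3628, -0.9319)
  (0,1): δ = 125.81°  ·
  (0,2): δ = 103.54°  ·
  (0,3): δ = 66.70°  ·
  (0,4): δ = 31.31°  ✓
  (0,5): δ = 4.94°  ✓
  (0,6): δ = 63.62°  ✓
  (0,7): δ = 126.47°  ·
  (1,2): δ = 157.73°  ·
  (1,3): δ = 120.89°  ·
  (1,4): δ = 85.50°  ·
  (1,5): δ = 59.13°  ✓
  (1,6): δ = 9.43°  ✓
  (1,7): δ = 72.28°  ·
  (2,3): δ = 143.16°  ·
  (2,4): δ = 107.77°  ·
  (2,5): δ = 81.40°  ·
  (2,6): δ = 12.84°  ✓
  (2,7): δ = 50.01°  ✓
  (3,4): δ = 144.61°  ·
  (3,5): δ = 118.23°  ·
  (3,6): δ = 49.68°  ✓
  (3,7): δ = 13.17°  ✓
  (4,5): δ = 153.63°  ·
  (4,6): δ = 85.07°  ·
  (4,7): δ = 22.22°  ✓
  (5,6): δ = 111.44°  ·
  (5,7): δ = 48.59°  ✓
  (6,7): δ = 117.15°  ·
antipodal pairs: 11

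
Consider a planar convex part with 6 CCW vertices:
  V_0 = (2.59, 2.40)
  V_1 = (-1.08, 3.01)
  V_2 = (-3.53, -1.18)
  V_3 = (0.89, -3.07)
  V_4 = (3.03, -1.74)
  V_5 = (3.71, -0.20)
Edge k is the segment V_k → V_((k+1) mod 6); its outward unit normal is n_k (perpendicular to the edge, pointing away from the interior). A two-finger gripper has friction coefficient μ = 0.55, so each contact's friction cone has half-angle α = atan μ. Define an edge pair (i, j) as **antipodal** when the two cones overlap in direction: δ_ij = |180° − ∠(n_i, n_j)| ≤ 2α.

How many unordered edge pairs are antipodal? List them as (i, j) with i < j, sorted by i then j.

α = atan 0.55 = 28.81°;  2α = 57.62°
n_0 = (+0.1640, +0.9865)
n_1 = (-0.8633, +0.5048)
n_2 = (-0.3932, -0.9195)
n_3 = (+0.5279, -0.8493)
n_4 = (+0.9148, -0.4039)
n_5 = (+0.9184, +0.3956)
  (0,1): δ = 110.88°  ·
  (0,2): δ = 13.71°  ✓
  (0,3): δ = 41.30°  ✓
  (0,4): δ = 75.61°  ·
  (0,5): δ = 122.74°  ·
  (1,2): δ = 82.84°  ·
  (1,3): δ = 27.82°  ✓
  (1,4): δ = 6.49°  ✓
  (1,5): δ = 53.62°  ✓
  (2,3): δ = 124.99°  ·
  (2,4): δ = 90.67°  ·
  (2,5): δ = 43.54°  ✓
  (3,4): δ = 145.69°  ·
  (3,5): δ = 98.56°  ·
  (4,5): δ = 132.87°  ·
antipodal pairs: 6

count = 6; pairs: (0,2), (0,3), (1,3), (1,4), (1,5), (2,5)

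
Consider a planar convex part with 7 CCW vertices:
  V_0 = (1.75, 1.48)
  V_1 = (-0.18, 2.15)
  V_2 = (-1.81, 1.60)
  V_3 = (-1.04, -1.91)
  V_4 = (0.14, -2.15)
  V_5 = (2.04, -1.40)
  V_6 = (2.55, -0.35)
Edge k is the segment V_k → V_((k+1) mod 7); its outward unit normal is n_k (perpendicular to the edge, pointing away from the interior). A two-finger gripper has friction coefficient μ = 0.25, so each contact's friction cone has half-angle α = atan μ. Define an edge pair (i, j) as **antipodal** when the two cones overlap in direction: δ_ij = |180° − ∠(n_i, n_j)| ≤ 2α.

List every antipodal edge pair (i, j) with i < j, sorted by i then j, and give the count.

count = 3; pairs: (0,3), (1,4), (2,6)

α = atan 0.25 = 14.04°;  2α = 28.07°
n_0 = (+0.3280, +0.9447)
n_1 = (-0.3197, +0.9475)
n_2 = (-0.9768, -0.2143)
n_3 = (-0.1993, -0.9799)
n_4 = (+0.3672, -0.9302)
n_5 = (+0.8995, -0.4369)
n_6 = (+0.9163, +0.4006)
  (0,1): δ = 142.21°  ·
  (0,2): δ = 58.48°  ·
  (0,3): δ = 7.65°  ✓
  (0,4): δ = 40.69°  ·
  (0,5): δ = 83.24°  ·
  (0,6): δ = 132.76°  ·
  (1,2): δ = 96.27°  ·
  (1,3): δ = 30.14°  ·
  (1,4): δ = 2.90°  ✓
  (1,5): δ = 45.45°  ·
  (1,6): δ = 94.97°  ·
  (2,3): δ = 113.87°  ·
  (2,4): δ = 80.83°  ·
  (2,5): δ = 38.28°  ·
  (2,6): δ = 11.24°  ✓
  (3,4): δ = 146.96°  ·
  (3,5): δ = 104.41°  ·
  (3,6): δ = 54.89°  ·
  (4,5): δ = 137.45°  ·
  (4,6): δ = 87.93°  ·
  (5,6): δ = 130.48°  ·
antipodal pairs: 3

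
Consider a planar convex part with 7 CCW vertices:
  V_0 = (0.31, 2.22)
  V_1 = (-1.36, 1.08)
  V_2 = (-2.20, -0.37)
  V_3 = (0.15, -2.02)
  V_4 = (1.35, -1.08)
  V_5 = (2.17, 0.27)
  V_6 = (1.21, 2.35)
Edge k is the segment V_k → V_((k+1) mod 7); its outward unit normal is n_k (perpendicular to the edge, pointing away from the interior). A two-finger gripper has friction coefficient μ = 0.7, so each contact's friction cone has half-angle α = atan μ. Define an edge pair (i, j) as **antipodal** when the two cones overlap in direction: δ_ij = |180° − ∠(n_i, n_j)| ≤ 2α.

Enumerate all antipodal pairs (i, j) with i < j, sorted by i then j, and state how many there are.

count = 10; pairs: (0,2), (0,3), (0,4), (1,3), (1,4), (1,5), (2,5), (2,6), (3,6), (4,6)

α = atan 0.7 = 34.99°;  2α = 69.98°
n_0 = (-0.5638, +0.8259)
n_1 = (-0.8653, +0.5013)
n_2 = (-0.5746, -0.8184)
n_3 = (+0.6167, -0.7872)
n_4 = (+0.8547, -0.5191)
n_5 = (+0.9080, +0.4191)
n_6 = (-0.1430, +0.9897)
  (0,1): δ = 154.40°  ·
  (0,2): δ = 69.39°  ✓
  (0,3): δ = 3.75°  ✓
  (0,4): δ = 24.41°  ✓
  (0,5): δ = 80.46°  ·
  (0,6): δ = 153.90°  ·
  (1,2): δ = 94.99°  ·
  (1,3): δ = 21.84°  ✓
  (1,4): δ = 1.19°  ✓
  (1,5): δ = 54.86°  ✓
  (1,6): δ = 128.30°  ·
  (2,3): δ = 106.85°  ·
  (2,4): δ = 86.20°  ·
  (2,5): δ = 30.15°  ✓
  (2,6): δ = 43.29°  ✓
  (3,4): δ = 159.35°  ·
  (3,5): δ = 103.30°  ·
  (3,6): δ = 29.85°  ✓
  (4,5): δ = 123.95°  ·
  (4,6): δ = 50.51°  ✓
  (5,6): δ = 106.56°  ·
antipodal pairs: 10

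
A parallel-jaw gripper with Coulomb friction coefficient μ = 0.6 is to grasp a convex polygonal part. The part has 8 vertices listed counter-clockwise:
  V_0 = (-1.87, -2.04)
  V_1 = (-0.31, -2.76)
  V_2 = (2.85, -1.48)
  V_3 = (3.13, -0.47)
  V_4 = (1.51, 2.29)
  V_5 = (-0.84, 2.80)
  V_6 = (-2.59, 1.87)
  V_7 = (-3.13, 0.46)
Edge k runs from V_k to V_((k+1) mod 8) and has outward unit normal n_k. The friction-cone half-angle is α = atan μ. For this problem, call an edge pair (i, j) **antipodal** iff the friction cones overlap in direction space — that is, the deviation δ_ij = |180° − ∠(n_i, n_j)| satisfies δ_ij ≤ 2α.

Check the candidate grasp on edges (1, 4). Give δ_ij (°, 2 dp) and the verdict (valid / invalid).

δ = 34.30°, valid

α = atan 0.6 = 30.96°;  2α = 61.93°
edge 1: e_1 = (+3.16, +1.28);  n_1 = (+0.3754, -0.9268)
edge 4: e_4 = (-2.35, +0.51);  n_4 = (+0.2121, +0.9773)
∠(n_1, n_4) = 145.70°
δ = |180° − 145.70°| = 34.30°
34.30° ≤ 2α = 61.93°  →  valid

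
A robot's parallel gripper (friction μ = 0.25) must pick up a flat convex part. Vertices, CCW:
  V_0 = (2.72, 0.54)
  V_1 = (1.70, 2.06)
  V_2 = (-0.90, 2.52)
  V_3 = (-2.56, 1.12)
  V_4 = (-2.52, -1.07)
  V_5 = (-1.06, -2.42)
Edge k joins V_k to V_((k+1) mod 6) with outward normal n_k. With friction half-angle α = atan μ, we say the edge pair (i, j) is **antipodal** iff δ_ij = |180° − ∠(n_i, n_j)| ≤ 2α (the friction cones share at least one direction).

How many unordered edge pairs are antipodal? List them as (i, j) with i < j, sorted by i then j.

α = atan 0.25 = 14.04°;  2α = 28.07°
n_0 = (+0.8304, +0.5572)
n_1 = (+0.1742, +0.9847)
n_2 = (-0.6447, +0.7644)
n_3 = (-0.9998, -0.0183)
n_4 = (-0.6789, -0.7342)
n_5 = (+0.6165, -0.7873)
  (0,1): δ = 133.90°  ·
  (0,2): δ = 83.72°  ·
  (0,3): δ = 32.82°  ·
  (0,4): δ = 13.38°  ✓
  (0,5): δ = 94.20°  ·
  (1,2): δ = 129.82°  ·
  (1,3): δ = 78.92°  ·
  (1,4): δ = 32.73°  ·
  (1,5): δ = 48.10°  ·
  (2,3): δ = 129.10°  ·
  (2,4): δ = 82.90°  ·
  (2,5): δ = 2.08°  ✓
  (3,4): δ = 133.80°  ·
  (3,5): δ = 52.98°  ·
  (4,5): δ = 99.18°  ·
antipodal pairs: 2

count = 2; pairs: (0,4), (2,5)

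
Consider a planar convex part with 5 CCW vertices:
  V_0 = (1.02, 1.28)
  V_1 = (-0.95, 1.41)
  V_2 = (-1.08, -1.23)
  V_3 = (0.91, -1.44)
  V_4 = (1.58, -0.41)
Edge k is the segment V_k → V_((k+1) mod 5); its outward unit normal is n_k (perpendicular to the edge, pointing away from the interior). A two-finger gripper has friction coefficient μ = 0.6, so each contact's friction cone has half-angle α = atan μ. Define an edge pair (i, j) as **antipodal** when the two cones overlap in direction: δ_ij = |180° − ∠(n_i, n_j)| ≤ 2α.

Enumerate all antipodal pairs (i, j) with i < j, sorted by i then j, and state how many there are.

α = atan 0.6 = 30.96°;  2α = 61.93°
n_0 = (+0.0658, +0.9978)
n_1 = (-0.9988, +0.0492)
n_2 = (-0.1049, -0.9945)
n_3 = (+0.8383, -0.5453)
n_4 = (+0.9492, +0.3145)
  (0,1): δ = 89.04°  ·
  (0,2): δ = 2.25°  ✓
  (0,3): δ = 60.73°  ✓
  (0,4): δ = 112.11°  ·
  (1,2): δ = 93.20°  ·
  (1,3): δ = 30.22°  ✓
  (1,4): δ = 21.15°  ✓
  (2,3): δ = 117.02°  ·
  (2,4): δ = 65.64°  ·
  (3,4): δ = 128.62°  ·
antipodal pairs: 4

count = 4; pairs: (0,2), (0,3), (1,3), (1,4)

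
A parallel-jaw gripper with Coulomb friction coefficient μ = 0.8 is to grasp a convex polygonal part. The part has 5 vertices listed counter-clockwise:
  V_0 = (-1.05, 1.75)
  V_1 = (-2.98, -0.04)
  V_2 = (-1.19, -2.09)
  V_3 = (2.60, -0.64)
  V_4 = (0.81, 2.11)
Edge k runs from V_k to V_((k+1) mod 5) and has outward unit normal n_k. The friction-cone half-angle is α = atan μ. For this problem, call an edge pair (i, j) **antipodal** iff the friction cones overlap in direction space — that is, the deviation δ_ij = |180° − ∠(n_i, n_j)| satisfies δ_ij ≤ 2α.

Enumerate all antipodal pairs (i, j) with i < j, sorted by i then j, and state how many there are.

α = atan 0.8 = 38.66°;  2α = 77.32°
n_0 = (-0.6800, +0.7332)
n_1 = (-0.7533, -0.6577)
n_2 = (+0.3573, -0.9340)
n_3 = (+0.8381, +0.5455)
n_4 = (-0.1900, +0.9818)
  (0,1): δ = 91.72°  ·
  (0,2): δ = 21.91°  ✓
  (0,3): δ = 80.22°  ·
  (0,4): δ = 148.11°  ·
  (1,2): δ = 110.19°  ·
  (1,3): δ = 8.07°  ✓
  (1,4): δ = 59.83°  ✓
  (2,3): δ = 77.88°  ·
  (2,4): δ = 9.98°  ✓
  (3,4): δ = 112.11°  ·
antipodal pairs: 4

count = 4; pairs: (0,2), (1,3), (1,4), (2,4)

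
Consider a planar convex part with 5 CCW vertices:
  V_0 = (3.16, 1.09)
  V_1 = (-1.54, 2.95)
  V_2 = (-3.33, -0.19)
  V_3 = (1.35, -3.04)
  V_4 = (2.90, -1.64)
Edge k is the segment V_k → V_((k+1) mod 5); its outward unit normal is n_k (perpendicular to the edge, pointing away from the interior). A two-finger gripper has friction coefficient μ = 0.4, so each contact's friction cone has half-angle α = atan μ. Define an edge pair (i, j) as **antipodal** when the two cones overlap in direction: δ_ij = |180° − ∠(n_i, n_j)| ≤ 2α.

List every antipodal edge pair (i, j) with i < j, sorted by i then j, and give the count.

count = 3; pairs: (0,2), (1,3), (1,4)

α = atan 0.4 = 21.80°;  2α = 43.60°
n_0 = (+0.3680, +0.9298)
n_1 = (-0.8688, +0.4952)
n_2 = (-0.5201, -0.8541)
n_3 = (+0.6703, -0.7421)
n_4 = (+0.9955, -0.0948)
  (0,1): δ = 98.09°  ·
  (0,2): δ = 9.75°  ✓
  (0,3): δ = 63.68°  ·
  (0,4): δ = 106.15°  ·
  (1,2): δ = 91.65°  ·
  (1,3): δ = 18.22°  ✓
  (1,4): δ = 24.25°  ✓
  (2,3): δ = 106.57°  ·
  (2,4): δ = 64.10°  ·
  (3,4): δ = 137.53°  ·
antipodal pairs: 3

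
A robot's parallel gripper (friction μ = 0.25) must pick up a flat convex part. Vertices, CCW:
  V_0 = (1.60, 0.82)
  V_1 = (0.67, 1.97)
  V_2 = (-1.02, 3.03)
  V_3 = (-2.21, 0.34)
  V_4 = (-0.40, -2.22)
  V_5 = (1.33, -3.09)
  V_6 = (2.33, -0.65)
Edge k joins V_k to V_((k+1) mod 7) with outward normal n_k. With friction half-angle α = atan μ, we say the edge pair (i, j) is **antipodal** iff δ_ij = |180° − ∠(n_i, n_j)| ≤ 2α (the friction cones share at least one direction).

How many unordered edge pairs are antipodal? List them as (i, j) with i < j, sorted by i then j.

count = 6; pairs: (0,3), (0,4), (1,3), (1,4), (2,5), (3,6)

α = atan 0.25 = 14.04°;  2α = 28.07°
n_0 = (+0.7776, +0.6288)
n_1 = (+0.5314, +0.8472)
n_2 = (-0.9145, +0.4046)
n_3 = (-0.8165, -0.5773)
n_4 = (-0.4493, -0.8934)
n_5 = (+0.9253, -0.3792)
n_6 = (+0.8956, +0.4448)
  (0,1): δ = 161.06°  ·
  (0,2): δ = 62.83°  ·
  (0,3): δ = 3.70°  ✓
  (0,4): δ = 24.34°  ✓
  (0,5): δ = 118.75°  ·
  (0,6): δ = 167.45°  ·
  (1,2): δ = 81.77°  ·
  (1,3): δ = 22.64°  ✓
  (1,4): δ = 5.40°  ✓
  (1,5): δ = 99.81°  ·
  (1,6): δ = 148.51°  ·
  (2,3): δ = 120.87°  ·
  (2,4): δ = 92.83°  ·
  (2,5): δ = 1.58°  ✓
  (2,6): δ = 50.27°  ·
  (3,4): δ = 151.96°  ·
  (3,5): δ = 57.55°  ·
  (3,6): δ = 8.85°  ✓
  (4,5): δ = 85.59°  ·
  (4,6): δ = 36.89°  ·
  (5,6): δ = 131.31°  ·
antipodal pairs: 6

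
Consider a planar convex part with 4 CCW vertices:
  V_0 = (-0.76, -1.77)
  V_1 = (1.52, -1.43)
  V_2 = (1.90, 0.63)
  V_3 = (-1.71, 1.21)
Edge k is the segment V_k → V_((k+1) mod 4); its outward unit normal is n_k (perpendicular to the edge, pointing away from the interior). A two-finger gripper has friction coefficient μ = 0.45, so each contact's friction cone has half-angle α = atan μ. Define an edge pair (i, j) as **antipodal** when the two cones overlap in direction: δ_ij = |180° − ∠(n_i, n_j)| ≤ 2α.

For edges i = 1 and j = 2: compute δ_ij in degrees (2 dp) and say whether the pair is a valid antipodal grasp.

α = atan 0.45 = 24.23°;  2α = 48.46°
edge 1: e_1 = (+0.38, +2.06);  n_1 = (+0.9834, -0.1814)
edge 2: e_2 = (-3.61, +0.58);  n_2 = (+0.1586, +0.9873)
∠(n_1, n_2) = 91.32°
δ = |180° − 91.32°| = 88.68°
88.68° > 2α = 48.46°  →  invalid

δ = 88.68°, invalid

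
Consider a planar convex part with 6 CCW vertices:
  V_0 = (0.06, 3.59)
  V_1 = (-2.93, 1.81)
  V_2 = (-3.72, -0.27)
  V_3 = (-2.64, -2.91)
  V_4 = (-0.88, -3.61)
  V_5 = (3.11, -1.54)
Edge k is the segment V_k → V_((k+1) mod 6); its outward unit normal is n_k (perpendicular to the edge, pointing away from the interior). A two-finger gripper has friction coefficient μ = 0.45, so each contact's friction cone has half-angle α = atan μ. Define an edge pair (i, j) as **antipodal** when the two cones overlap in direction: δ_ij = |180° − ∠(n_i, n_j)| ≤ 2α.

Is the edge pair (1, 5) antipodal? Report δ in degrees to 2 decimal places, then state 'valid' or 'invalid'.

δ = 51.53°, invalid

α = atan 0.45 = 24.23°;  2α = 48.46°
edge 1: e_1 = (-0.79, -2.08);  n_1 = (-0.9348, +0.3551)
edge 5: e_5 = (-3.05, +5.13);  n_5 = (+0.8596, +0.5110)
∠(n_1, n_5) = 128.47°
δ = |180° − 128.47°| = 51.53°
51.53° > 2α = 48.46°  →  invalid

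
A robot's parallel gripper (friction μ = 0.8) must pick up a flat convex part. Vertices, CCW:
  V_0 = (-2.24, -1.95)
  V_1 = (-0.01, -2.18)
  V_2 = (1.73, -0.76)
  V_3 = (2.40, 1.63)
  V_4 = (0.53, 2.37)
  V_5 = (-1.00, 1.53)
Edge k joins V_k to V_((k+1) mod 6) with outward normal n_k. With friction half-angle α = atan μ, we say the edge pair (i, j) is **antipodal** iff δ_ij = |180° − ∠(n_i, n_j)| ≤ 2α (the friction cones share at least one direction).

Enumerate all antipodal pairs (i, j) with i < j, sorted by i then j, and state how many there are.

count = 8; pairs: (0,3), (0,4), (0,5), (1,3), (1,4), (1,5), (2,4), (2,5)

α = atan 0.8 = 38.66°;  2α = 77.32°
n_0 = (-0.1026, -0.9947)
n_1 = (+0.6323, -0.7748)
n_2 = (+0.9629, -0.2699)
n_3 = (+0.3680, +0.9298)
n_4 = (-0.4813, +0.8766)
n_5 = (-0.9420, +0.3357)
  (0,1): δ = 134.89°  ·
  (0,2): δ = 99.77°  ·
  (0,3): δ = 15.70°  ✓
  (0,4): δ = 34.66°  ✓
  (0,5): δ = 76.28°  ✓
  (1,2): δ = 144.88°  ·
  (1,3): δ = 60.81°  ✓
  (1,4): δ = 10.45°  ✓
  (1,5): δ = 31.17°  ✓
  (2,3): δ = 95.93°  ·
  (2,4): δ = 45.57°  ✓
  (2,5): δ = 3.95°  ✓
  (3,4): δ = 129.64°  ·
  (3,5): δ = 88.02°  ·
  (4,5): δ = 138.38°  ·
antipodal pairs: 8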